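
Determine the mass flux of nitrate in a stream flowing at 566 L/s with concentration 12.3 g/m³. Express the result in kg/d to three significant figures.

601 kg/d

566 L/s = 0.566 m³/s.
Mass flux = Q·C = 0.566 m³/s × 12.3 g/m³ = 6.962 g/s.
= 6.962 g/s × 86.4 = 601.5 kg/d.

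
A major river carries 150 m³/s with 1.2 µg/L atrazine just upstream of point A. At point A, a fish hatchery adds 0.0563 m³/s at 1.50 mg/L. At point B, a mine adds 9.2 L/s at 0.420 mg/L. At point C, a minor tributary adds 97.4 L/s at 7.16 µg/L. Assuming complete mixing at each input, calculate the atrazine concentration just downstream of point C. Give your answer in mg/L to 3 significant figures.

0.00179 mg/L

1.2 µg/L = 0.0012 mg/L.
After input A: C = (150·0.0012 + 0.0563·1.5) / 150.1 = 0.001762 mg/L.
9.2 L/s = 0.0092 m³/s.
After input B: C = (150.1·0.001762 + 0.0092·0.42) / 150.1 = 0.001788 mg/L.
97.4 L/s = 0.0974 m³/s.
7.16 µg/L = 0.00716 mg/L.
After input C: C = (150.1·0.001788 + 0.0974·0.00716) / 150.2 = 0.001791 mg/L.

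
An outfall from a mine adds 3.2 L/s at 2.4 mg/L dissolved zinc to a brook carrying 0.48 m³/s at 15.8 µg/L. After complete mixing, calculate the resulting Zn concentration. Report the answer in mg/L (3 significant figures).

0.0316 mg/L

3.2 L/s = 0.0032 m³/s.
15.8 µg/L = 0.0158 mg/L.
By mass balance at complete mixing, C = (0.0032·2.4 + 0.48·0.0158) / (0.0032 + 0.48) = 0.01526/0.4832 = 0.03159 mg/L.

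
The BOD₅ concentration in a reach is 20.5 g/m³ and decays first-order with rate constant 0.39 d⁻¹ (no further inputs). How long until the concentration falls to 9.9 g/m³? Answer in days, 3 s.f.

t = ln(C₀/C)/k = ln(20.5/9.9)/0.39 = 0.7279/0.39 = 1.866 d.

1.87 d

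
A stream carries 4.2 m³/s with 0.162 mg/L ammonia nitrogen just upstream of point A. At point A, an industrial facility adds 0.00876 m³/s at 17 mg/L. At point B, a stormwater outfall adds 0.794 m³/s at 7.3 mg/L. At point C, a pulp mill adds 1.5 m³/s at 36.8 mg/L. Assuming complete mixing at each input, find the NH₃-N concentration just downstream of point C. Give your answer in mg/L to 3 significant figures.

9.51 mg/L

After input A: C = (4.2·0.162 + 0.00876·17) / 4.209 = 0.197 mg/L.
After input B: C = (4.209·0.197 + 0.794·7.3) / 5.003 = 1.324 mg/L.
After input C: C = (5.003·1.324 + 1.5·36.8) / 6.503 = 9.508 mg/L.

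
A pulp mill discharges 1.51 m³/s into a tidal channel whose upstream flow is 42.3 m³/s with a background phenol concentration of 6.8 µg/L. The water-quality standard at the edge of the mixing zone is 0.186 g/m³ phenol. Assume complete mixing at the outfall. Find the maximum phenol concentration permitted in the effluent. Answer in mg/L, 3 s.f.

5.21 mg/L

6.8 µg/L = 0.0068 mg/L.
Mass balance: 0.186·43.81 = 1.51·Cₑ + 42.3·0.0068.
Cₑ = (8.149 − 0.2876) / 1.51 = 5.206 mg/L.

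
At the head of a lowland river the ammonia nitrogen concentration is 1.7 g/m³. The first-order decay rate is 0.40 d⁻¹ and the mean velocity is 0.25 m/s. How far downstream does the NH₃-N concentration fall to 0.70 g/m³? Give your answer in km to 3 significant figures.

47.9 km

From C = C₀·e^(−kt), t = ln(C₀/C)/k = ln(1.7/0.70)/0.40 = 0.8873/0.40 = 2.218 d.
Distance = v·t = 0.25 m/s × 1.917e+05 s = 4.791e+04 m = 47.91 km.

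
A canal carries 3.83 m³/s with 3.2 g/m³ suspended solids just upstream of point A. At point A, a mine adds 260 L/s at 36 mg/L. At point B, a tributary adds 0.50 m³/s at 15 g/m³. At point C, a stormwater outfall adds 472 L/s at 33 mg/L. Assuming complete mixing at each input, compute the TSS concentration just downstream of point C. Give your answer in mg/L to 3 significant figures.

260 L/s = 0.26 m³/s.
After input A: C = (3.83·3.2 + 0.26·36) / 4.09 = 5.285 mg/L.
After input B: C = (4.09·5.285 + 0.5·15) / 4.59 = 6.343 mg/L.
472 L/s = 0.472 m³/s.
After input C: C = (4.59·6.343 + 0.472·33) / 5.062 = 8.829 mg/L.

8.83 mg/L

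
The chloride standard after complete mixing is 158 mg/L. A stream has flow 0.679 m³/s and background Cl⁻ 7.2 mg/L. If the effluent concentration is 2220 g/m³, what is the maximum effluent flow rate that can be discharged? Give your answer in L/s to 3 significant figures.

Mass balance at complete mixing: C_std·(Q_w + Q_r) = Q_w·C_e + Q_r·C_b.
Rearranging, Q_w = Q_r·(C_std − C_b)/(C_e − C_std) = 0.679·(158 − 7.2) / (2220 − 158) = 0.04966 m³/s.
= 49.66 L/s.

49.7 L/s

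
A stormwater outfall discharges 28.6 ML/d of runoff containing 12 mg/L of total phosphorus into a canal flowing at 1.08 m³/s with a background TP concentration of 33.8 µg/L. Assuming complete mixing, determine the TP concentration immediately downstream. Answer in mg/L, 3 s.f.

28.6 ML/d = 0.331 m³/s.
33.8 µg/L = 0.0338 mg/L.
Flow-weighted mixing gives C = (0.331·12 + 1.08·0.0338) / (0.331 + 1.08) = 4.009/1.411 = 2.841 mg/L.

2.84 mg/L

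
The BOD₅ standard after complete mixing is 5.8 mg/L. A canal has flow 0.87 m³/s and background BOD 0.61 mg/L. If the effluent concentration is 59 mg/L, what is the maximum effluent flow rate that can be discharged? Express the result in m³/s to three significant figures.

Mass balance at complete mixing: C_std·(Q_w + Q_r) = Q_w·C_e + Q_r·C_b.
Rearranging, Q_w = Q_r·(C_std − C_b)/(C_e − C_std) = 0.87·(5.8 − 0.61) / (59 − 5.8) = 0.08487 m³/s.

0.0849 m³/s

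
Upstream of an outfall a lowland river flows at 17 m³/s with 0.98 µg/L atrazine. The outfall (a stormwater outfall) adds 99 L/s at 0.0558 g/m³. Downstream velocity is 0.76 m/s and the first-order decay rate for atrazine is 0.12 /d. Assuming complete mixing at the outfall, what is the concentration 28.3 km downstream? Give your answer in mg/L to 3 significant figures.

99 L/s = 0.099 m³/s.
0.98 µg/L = 0.00098 mg/L.
After complete mixing, C₀ = (0.099·0.0558 + 17·0.00098) / 17.1 = 0.001297 mg/L.
Travel time t = 2.83e+04 m / 0.76 m/s = 3.724e+04 s = 0.431 d.
C = 0.001297·exp(−0.12·0.431) = 0.001297·0.9496 = 0.001232 mg/L.

0.00123 mg/L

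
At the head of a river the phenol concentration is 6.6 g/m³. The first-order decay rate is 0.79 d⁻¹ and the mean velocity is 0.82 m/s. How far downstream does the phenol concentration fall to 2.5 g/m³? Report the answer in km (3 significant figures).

87.1 km

From C = C₀·e^(−kt), t = ln(C₀/C)/k = ln(6.6/2.5)/0.79 = 0.9708/0.79 = 1.229 d.
Distance = v·t = 0.82 m/s × 1.062e+05 s = 8.706e+04 m = 87.06 km.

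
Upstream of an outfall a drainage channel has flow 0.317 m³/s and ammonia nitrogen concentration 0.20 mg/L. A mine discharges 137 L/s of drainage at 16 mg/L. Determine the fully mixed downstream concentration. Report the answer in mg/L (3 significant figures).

4.97 mg/L

137 L/s = 0.137 m³/s.
Flow-weighted mixing gives C = (0.137·16 + 0.317·0.2) / (0.137 + 0.317) = 2.255/0.454 = 4.968 mg/L.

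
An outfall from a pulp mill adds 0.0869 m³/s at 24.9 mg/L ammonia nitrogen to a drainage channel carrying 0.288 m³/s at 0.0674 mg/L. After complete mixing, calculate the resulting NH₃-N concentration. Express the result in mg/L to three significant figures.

5.82 mg/L

By mass balance at complete mixing, C = (0.0869·24.9 + 0.288·0.0674) / (0.0869 + 0.288) = 2.183/0.3749 = 5.823 mg/L.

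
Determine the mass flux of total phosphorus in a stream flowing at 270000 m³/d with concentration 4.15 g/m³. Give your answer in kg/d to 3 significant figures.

270000 m³/d = 3.125 m³/s.
Mass flux = Q·C = 3.125 m³/s × 4.15 g/m³ = 12.97 g/s.
= 12.97 g/s × 86.4 = 1121 kg/d.

1120 kg/d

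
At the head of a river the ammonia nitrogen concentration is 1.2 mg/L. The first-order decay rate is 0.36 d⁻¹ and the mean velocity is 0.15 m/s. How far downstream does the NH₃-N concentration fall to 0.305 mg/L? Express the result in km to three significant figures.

49.3 km

From C = C₀·e^(−kt), t = ln(C₀/C)/k = ln(1.2/0.305)/0.36 = 1.37/0.36 = 3.805 d.
Distance = v·t = 0.15 m/s × 3.287e+05 s = 4.931e+04 m = 49.31 km.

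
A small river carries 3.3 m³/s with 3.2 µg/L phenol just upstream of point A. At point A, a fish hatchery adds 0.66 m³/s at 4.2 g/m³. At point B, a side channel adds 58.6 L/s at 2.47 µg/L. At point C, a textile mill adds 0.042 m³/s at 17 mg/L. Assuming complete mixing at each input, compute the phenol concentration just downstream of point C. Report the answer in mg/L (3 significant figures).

0.861 mg/L

3.2 µg/L = 0.0032 mg/L.
After input A: C = (3.3·0.0032 + 0.66·4.2) / 3.96 = 0.7027 mg/L.
58.6 L/s = 0.0586 m³/s.
2.47 µg/L = 0.00247 mg/L.
After input B: C = (3.96·0.7027 + 0.0586·0.00247) / 4.019 = 0.6925 mg/L.
After input C: C = (4.019·0.6925 + 0.042·17) / 4.061 = 0.8611 mg/L.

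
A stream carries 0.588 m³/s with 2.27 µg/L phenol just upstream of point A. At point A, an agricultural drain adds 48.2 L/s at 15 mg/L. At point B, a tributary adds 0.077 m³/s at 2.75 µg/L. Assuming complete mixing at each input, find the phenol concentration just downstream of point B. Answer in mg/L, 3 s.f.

1.02 mg/L

2.27 µg/L = 0.00227 mg/L.
48.2 L/s = 0.0482 m³/s.
After input A: C = (0.588·0.00227 + 0.0482·15) / 0.6362 = 1.139 mg/L.
2.75 µg/L = 0.00275 mg/L.
After input B: C = (0.6362·1.139 + 0.077·0.00275) / 0.7132 = 1.016 mg/L.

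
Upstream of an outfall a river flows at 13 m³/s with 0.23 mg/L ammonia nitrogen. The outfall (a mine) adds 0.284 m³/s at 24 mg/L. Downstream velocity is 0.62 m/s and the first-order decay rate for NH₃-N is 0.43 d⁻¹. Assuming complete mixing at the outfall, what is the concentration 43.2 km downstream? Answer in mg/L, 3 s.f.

After complete mixing, C₀ = (0.284·24 + 13·0.23) / 13.28 = 0.7382 mg/L.
Travel time t = 4.32e+04 m / 0.62 m/s = 6.968e+04 s = 0.8065 d.
C = 0.7382·exp(−0.43·0.8065) = 0.7382·0.707 = 0.5219 mg/L.

0.522 mg/L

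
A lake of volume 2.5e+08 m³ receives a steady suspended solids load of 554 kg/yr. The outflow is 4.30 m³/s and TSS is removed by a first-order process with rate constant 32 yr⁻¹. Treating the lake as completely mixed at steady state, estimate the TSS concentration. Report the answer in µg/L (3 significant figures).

0.0681 µg/L

Outflow Q = 4.30 m³/s × 3.156e+07 s/yr = 1.357e+08 m³/yr.
Steady-state CSTR mass balance: W = Q·C + k·V·C, so C = W/(Q + kV).
Q + kV = 1.357e+08 + 32·2.5e+08 = 8.136e+09 m³/yr.
C = 554/8.136e+09 = 6.809e-08 kg/m³ = 6.809e-05 mg/L = 0.06809 µg/L.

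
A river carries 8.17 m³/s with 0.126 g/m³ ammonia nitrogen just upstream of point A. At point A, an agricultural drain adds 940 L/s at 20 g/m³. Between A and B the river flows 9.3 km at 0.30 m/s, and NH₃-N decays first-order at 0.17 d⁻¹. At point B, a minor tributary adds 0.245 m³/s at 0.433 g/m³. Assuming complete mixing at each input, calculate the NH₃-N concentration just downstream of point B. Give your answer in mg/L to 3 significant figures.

2.01 mg/L

940 L/s = 0.94 m³/s.
After input A: C = (8.17·0.126 + 0.94·20) / 9.11 = 2.177 mg/L.
Over the 9.3 km reach to input B (t = 3.1e+04 s = 0.3588 d), decay gives C = 2.177·exp(−0.17·0.3588) = 2.048 mg/L.
After input B: C = (9.11·2.048 + 0.245·0.433) / 9.355 = 2.006 mg/L.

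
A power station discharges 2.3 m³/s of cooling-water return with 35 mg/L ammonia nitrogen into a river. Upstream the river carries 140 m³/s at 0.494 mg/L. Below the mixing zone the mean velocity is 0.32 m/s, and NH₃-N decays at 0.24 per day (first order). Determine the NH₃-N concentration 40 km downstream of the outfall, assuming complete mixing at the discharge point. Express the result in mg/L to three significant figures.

After complete mixing, C₀ = (2.3·35 + 140·0.494) / 142.3 = 1.052 mg/L.
Travel time t = 4e+04 m / 0.32 m/s = 1.25e+05 s = 1.447 d.
C = 1.052·exp(−0.24·1.447) = 1.052·0.7066 = 0.7432 mg/L.

0.743 mg/L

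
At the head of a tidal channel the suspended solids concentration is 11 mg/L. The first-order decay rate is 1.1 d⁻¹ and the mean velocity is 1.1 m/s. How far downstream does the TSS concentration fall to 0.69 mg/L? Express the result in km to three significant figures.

239 km

From C = C₀·e^(−kt), t = ln(C₀/C)/k = ln(11/0.69)/1.1 = 2.769/1.1 = 2.517 d.
Distance = v·t = 1.1 m/s × 2.175e+05 s = 2.392e+05 m = 239.2 km.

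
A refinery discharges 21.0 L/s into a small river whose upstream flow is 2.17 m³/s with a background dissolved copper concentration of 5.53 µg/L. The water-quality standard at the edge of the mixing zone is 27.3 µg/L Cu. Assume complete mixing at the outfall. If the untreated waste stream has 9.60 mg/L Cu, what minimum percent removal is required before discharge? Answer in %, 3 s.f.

76.3 %

21.0 L/s = 0.021 m³/s.
5.53 µg/L = 0.00553 mg/L.
27.3 µg/L = 0.0273 mg/L.
Mass balance: 0.0273·2.191 = 0.021·Cₑ + 2.17·0.00553.
Cₑ = (0.05981 − 0.012) / 0.021 = 2.277 mg/L.
Required removal = 1 − 2.277/9.60 = 76.28 %.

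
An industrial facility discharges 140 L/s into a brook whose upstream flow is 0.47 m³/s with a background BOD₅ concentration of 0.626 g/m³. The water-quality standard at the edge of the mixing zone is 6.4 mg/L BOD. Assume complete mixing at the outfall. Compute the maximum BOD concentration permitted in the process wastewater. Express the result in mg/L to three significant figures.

25.8 mg/L

140 L/s = 0.14 m³/s.
Mass balance: 6.4·0.61 = 0.14·Cₑ + 0.47·0.626.
Cₑ = (3.904 − 0.2942) / 0.14 = 25.78 mg/L.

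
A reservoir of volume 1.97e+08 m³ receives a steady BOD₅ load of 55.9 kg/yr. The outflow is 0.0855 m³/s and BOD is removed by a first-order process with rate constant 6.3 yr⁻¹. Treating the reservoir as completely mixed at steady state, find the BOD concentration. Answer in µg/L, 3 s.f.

Outflow Q = 0.0855 m³/s × 3.156e+07 s/yr = 2.698e+06 m³/yr.
Steady-state CSTR mass balance: W = Q·C + k·V·C, so C = W/(Q + kV).
Q + kV = 2.698e+06 + 6.3·1.97e+08 = 1.244e+09 m³/yr.
C = 55.9/1.244e+09 = 4.494e-08 kg/m³ = 4.494e-05 mg/L = 0.04494 µg/L.

0.0449 µg/L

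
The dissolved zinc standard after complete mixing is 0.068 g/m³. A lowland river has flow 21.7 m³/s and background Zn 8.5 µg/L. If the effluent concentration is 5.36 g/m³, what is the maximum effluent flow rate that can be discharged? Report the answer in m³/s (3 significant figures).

8.5 µg/L = 0.0085 mg/L.
Mass balance at complete mixing: C_std·(Q_w + Q_r) = Q_w·C_e + Q_r·C_b.
Rearranging, Q_w = Q_r·(C_std − C_b)/(C_e − C_std) = 21.7·(0.068 − 0.0085) / (5.36 − 0.068) = 0.244 m³/s.

0.244 m³/s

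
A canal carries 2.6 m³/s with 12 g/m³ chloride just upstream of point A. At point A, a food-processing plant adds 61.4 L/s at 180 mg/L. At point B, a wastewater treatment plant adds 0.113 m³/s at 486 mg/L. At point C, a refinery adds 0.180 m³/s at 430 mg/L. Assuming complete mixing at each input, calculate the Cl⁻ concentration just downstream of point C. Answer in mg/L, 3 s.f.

59.1 mg/L

61.4 L/s = 0.0614 m³/s.
After input A: C = (2.6·12 + 0.0614·180) / 2.661 = 15.88 mg/L.
After input B: C = (2.661·15.88 + 0.113·486) / 2.774 = 35.02 mg/L.
After input C: C = (2.774·35.02 + 0.18·430) / 2.954 = 59.09 mg/L.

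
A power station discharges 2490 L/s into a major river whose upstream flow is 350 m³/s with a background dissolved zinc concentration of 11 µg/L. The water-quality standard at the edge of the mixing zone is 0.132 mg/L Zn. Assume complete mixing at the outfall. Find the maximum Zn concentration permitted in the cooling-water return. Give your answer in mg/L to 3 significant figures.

17.1 mg/L

2490 L/s = 2.49 m³/s.
11 µg/L = 0.011 mg/L.
Mass balance: 0.132·352.5 = 2.49·Cₑ + 350·0.011.
Cₑ = (46.53 − 3.85) / 2.49 = 17.14 mg/L.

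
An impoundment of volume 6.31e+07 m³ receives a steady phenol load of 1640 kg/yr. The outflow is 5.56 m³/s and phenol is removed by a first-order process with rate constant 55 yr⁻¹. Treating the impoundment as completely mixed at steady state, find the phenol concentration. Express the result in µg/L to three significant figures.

0.450 µg/L

Outflow Q = 5.56 m³/s × 3.156e+07 s/yr = 1.755e+08 m³/yr.
Steady-state CSTR mass balance: W = Q·C + k·V·C, so C = W/(Q + kV).
Q + kV = 1.755e+08 + 55·6.31e+07 = 3.646e+09 m³/yr.
C = 1640/3.646e+09 = 4.498e-07 kg/m³ = 0.0004498 mg/L = 0.4498 µg/L.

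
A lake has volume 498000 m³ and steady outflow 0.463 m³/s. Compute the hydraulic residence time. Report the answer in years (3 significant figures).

0.0341 yr

Q = 0.463 m³/s × 3.156e+07 s/yr = 1.461e+07 m³/yr.
Hydraulic residence time τ = V/Q = 498000/1.461e+07 = 0.03408 yr.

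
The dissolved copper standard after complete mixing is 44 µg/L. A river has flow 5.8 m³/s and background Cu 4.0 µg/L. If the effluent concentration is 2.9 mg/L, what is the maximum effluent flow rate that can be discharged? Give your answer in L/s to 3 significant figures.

4.0 µg/L = 0.004 mg/L.
44 µg/L = 0.044 mg/L.
Mass balance at complete mixing: C_std·(Q_w + Q_r) = Q_w·C_e + Q_r·C_b.
Rearranging, Q_w = Q_r·(C_std − C_b)/(C_e − C_std) = 5.8·(0.044 − 0.004) / (2.9 − 0.044) = 0.08123 m³/s.
= 81.23 L/s.

81.2 L/s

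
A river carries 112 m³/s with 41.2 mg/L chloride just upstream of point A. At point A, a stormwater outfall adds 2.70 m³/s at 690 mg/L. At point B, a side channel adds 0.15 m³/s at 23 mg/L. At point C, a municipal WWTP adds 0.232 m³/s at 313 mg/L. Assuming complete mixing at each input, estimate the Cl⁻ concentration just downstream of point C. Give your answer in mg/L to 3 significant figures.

56.9 mg/L

After input A: C = (112·41.2 + 2.7·690) / 114.7 = 56.47 mg/L.
After input B: C = (114.7·56.47 + 0.15·23) / 114.9 = 56.43 mg/L.
After input C: C = (114.9·56.43 + 0.232·313) / 115.1 = 56.95 mg/L.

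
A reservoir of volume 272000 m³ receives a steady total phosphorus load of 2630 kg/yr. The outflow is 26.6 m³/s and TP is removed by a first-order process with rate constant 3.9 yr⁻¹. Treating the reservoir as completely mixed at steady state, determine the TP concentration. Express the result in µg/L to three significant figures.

3.13 µg/L

Outflow Q = 26.6 m³/s × 3.156e+07 s/yr = 8.394e+08 m³/yr.
Steady-state CSTR mass balance: W = Q·C + k·V·C, so C = W/(Q + kV).
Q + kV = 8.394e+08 + 3.9·272000 = 8.405e+08 m³/yr.
C = 2630/8.405e+08 = 3.129e-06 kg/m³ = 0.003129 mg/L = 3.129 µg/L.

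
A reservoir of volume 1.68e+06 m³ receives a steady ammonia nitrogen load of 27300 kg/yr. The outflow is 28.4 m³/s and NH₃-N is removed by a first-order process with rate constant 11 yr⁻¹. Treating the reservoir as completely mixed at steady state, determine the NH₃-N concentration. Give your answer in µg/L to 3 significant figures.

Outflow Q = 28.4 m³/s × 3.156e+07 s/yr = 8.962e+08 m³/yr.
Steady-state CSTR mass balance: W = Q·C + k·V·C, so C = W/(Q + kV).
Q + kV = 8.962e+08 + 11·1.68e+06 = 9.147e+08 m³/yr.
C = 27300/9.147e+08 = 2.985e-05 kg/m³ = 0.02985 mg/L = 29.85 µg/L.

29.8 µg/L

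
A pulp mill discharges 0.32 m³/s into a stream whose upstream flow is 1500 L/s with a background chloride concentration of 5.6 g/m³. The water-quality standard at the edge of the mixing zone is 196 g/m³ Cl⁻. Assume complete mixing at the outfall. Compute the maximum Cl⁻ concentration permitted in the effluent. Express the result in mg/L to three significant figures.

1090 mg/L

1500 L/s = 1.5 m³/s.
Mass balance: 196·1.82 = 0.32·Cₑ + 1.5·5.6.
Cₑ = (356.7 − 8.4) / 0.32 = 1089 mg/L.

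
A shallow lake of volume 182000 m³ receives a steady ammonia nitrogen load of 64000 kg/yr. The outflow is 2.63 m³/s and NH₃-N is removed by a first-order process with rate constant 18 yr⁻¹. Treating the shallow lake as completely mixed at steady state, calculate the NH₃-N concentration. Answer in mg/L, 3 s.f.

Outflow Q = 2.63 m³/s × 3.156e+07 s/yr = 8.3e+07 m³/yr.
Steady-state CSTR mass balance: W = Q·C + k·V·C, so C = W/(Q + kV).
Q + kV = 8.3e+07 + 18·182000 = 8.627e+07 m³/yr.
C = 64000/8.627e+07 = 0.0007418 kg/m³ = 0.7418 mg/L.

0.742 mg/L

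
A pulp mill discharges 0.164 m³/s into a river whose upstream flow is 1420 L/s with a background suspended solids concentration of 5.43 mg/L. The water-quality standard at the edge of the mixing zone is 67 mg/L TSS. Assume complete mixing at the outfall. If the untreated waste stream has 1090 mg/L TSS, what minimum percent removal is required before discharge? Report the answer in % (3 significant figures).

1420 L/s = 1.42 m³/s.
Mass balance: 67·1.584 = 0.164·Cₑ + 1.42·5.43.
Cₑ = (106.1 − 7.711) / 0.164 = 600.1 mg/L.
Required removal = 1 − 600.1/1090 = 44.94 %.

44.9 %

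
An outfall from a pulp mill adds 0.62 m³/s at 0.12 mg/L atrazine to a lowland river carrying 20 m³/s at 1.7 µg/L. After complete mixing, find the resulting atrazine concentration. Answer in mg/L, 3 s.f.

1.7 µg/L = 0.0017 mg/L.
Flow-weighted mixing gives C = (0.62·0.12 + 20·0.0017) / (0.62 + 20) = 0.1084/20.62 = 0.005257 mg/L.

0.00526 mg/L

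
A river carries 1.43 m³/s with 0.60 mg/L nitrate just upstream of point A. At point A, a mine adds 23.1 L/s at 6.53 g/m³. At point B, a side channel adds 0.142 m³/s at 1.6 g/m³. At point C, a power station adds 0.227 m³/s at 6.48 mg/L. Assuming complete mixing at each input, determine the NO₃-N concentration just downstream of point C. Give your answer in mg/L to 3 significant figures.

23.1 L/s = 0.0231 m³/s.
After input A: C = (1.43·0.6 + 0.0231·6.53) / 1.453 = 0.6943 mg/L.
After input B: C = (1.453·0.6943 + 0.142·1.6) / 1.595 = 0.7749 mg/L.
After input C: C = (1.595·0.7749 + 0.227·6.48) / 1.822 = 1.486 mg/L.

1.49 mg/L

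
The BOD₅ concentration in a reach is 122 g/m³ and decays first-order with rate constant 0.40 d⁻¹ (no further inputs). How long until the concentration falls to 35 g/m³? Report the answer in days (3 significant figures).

3.12 d

t = ln(C₀/C)/k = ln(122/35)/0.40 = 1.249/0.40 = 3.122 d.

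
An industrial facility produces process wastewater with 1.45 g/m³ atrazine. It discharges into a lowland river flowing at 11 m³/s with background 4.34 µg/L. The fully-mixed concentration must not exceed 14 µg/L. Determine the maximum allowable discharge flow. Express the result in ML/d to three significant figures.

6.39 ML/d

4.34 µg/L = 0.00434 mg/L.
14 µg/L = 0.014 mg/L.
Mass balance at complete mixing: C_std·(Q_w + Q_r) = Q_w·C_e + Q_r·C_b.
Rearranging, Q_w = Q_r·(C_std − C_b)/(C_e − C_std) = 11·(0.014 − 0.00434) / (1.45 − 0.014) = 0.074 m³/s.
= 6.393 ML/d.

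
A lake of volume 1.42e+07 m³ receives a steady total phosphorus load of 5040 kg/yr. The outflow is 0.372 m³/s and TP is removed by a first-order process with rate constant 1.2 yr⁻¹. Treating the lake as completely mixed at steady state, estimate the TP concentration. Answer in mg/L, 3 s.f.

Outflow Q = 0.372 m³/s × 3.156e+07 s/yr = 1.174e+07 m³/yr.
Steady-state CSTR mass balance: W = Q·C + k·V·C, so C = W/(Q + kV).
Q + kV = 1.174e+07 + 1.2·1.42e+07 = 2.878e+07 m³/yr.
C = 5040/2.878e+07 = 0.0001751 kg/m³ = 0.1751 mg/L.

0.175 mg/L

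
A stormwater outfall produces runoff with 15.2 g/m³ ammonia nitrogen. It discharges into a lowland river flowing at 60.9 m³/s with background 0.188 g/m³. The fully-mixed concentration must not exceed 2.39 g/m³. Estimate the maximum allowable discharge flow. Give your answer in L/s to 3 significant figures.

Mass balance at complete mixing: C_std·(Q_w + Q_r) = Q_w·C_e + Q_r·C_b.
Rearranging, Q_w = Q_r·(C_std − C_b)/(C_e − C_std) = 60.9·(2.39 − 0.188) / (15.2 − 2.39) = 10.47 m³/s.
= 1.047e+04 L/s.

10500 L/s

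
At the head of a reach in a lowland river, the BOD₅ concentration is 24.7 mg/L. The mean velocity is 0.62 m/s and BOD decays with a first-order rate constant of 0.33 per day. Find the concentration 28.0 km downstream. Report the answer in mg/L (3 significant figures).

20.8 mg/L

Travel time t = 28.0 km / 0.62 m/s = 2.8e+04/0.62 = 4.516e+04 s = 0.5227 d.
First-order decay: C = 24.7·exp(−0.33·0.5227) = 24.7·0.8416 = 20.79 mg/L.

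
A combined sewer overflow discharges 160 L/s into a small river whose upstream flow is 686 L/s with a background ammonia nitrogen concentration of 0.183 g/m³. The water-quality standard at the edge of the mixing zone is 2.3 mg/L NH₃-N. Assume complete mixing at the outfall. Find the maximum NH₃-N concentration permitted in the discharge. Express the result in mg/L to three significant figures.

11.4 mg/L

160 L/s = 0.16 m³/s.
686 L/s = 0.686 m³/s.
Mass balance: 2.3·0.846 = 0.16·Cₑ + 0.686·0.183.
Cₑ = (1.946 − 0.1255) / 0.16 = 11.38 mg/L.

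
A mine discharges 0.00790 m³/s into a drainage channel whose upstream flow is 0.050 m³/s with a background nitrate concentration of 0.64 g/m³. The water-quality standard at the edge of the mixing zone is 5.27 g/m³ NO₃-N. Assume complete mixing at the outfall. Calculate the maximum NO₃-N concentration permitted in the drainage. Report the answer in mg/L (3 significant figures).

34.6 mg/L

Mass balance: 5.27·0.0579 = 0.0079·Cₑ + 0.05·0.64.
Cₑ = (0.3051 − 0.032) / 0.0079 = 34.57 mg/L.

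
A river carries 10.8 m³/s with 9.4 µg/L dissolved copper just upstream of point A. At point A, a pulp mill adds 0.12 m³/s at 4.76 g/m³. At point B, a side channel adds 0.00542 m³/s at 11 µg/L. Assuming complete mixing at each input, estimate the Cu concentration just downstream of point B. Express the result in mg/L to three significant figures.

9.4 µg/L = 0.0094 mg/L.
After input A: C = (10.8·0.0094 + 0.12·4.76) / 10.92 = 0.0616 mg/L.
11 µg/L = 0.011 mg/L.
After input B: C = (10.92·0.0616 + 0.00542·0.011) / 10.93 = 0.06158 mg/L.

0.0616 mg/L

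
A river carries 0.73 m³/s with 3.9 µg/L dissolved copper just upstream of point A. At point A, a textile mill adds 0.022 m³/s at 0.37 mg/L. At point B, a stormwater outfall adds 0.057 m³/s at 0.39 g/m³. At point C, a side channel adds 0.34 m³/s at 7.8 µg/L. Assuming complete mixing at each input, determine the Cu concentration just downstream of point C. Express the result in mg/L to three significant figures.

3.9 µg/L = 0.0039 mg/L.
After input A: C = (0.73·0.0039 + 0.022·0.37) / 0.752 = 0.01461 mg/L.
After input B: C = (0.752·0.01461 + 0.057·0.39) / 0.809 = 0.04106 mg/L.
7.8 µg/L = 0.0078 mg/L.
After input C: C = (0.809·0.04106 + 0.34·0.0078) / 1.149 = 0.03122 mg/L.

0.0312 mg/L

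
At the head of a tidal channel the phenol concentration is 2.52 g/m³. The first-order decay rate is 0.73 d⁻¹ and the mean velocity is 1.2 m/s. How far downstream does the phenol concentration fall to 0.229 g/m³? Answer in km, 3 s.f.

From C = C₀·e^(−kt), t = ln(C₀/C)/k = ln(2.52/0.229)/0.73 = 2.398/0.73 = 3.285 d.
Distance = v·t = 1.2 m/s × 2.839e+05 s = 3.406e+05 m = 340.6 km.

341 km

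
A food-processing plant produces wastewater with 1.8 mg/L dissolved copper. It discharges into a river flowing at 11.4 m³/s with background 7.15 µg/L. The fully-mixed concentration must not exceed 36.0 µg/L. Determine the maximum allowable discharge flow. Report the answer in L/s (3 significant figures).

7.15 µg/L = 0.00715 mg/L.
36.0 µg/L = 0.036 mg/L.
Mass balance at complete mixing: C_std·(Q_w + Q_r) = Q_w·C_e + Q_r·C_b.
Rearranging, Q_w = Q_r·(C_std − C_b)/(C_e − C_std) = 11.4·(0.036 − 0.00715) / (1.8 − 0.036) = 0.1864 m³/s.
= 186.4 L/s.

186 L/s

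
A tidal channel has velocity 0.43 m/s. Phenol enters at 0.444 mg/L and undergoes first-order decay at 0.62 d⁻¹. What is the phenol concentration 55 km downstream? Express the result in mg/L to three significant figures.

Travel time t = 55 km / 0.43 m/s = 5.5e+04/0.43 = 1.279e+05 s = 1.48 d.
First-order decay: C = 0.444·exp(−0.62·1.48) = 0.444·0.3994 = 0.1773 mg/L.

0.177 mg/L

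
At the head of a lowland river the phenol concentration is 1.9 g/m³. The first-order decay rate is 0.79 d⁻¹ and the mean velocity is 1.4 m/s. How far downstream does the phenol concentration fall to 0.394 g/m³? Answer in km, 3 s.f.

241 km

From C = C₀·e^(−kt), t = ln(C₀/C)/k = ln(1.9/0.394)/0.79 = 1.573/0.79 = 1.991 d.
Distance = v·t = 1.4 m/s × 1.721e+05 s = 2.409e+05 m = 240.9 km.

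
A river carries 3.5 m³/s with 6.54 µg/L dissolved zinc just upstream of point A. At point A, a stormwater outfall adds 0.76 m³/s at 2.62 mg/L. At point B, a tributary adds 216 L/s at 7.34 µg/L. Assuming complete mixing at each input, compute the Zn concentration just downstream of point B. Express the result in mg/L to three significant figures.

6.54 µg/L = 0.00654 mg/L.
After input A: C = (3.5·0.00654 + 0.76·2.62) / 4.26 = 0.4728 mg/L.
216 L/s = 0.216 m³/s.
7.34 µg/L = 0.00734 mg/L.
After input B: C = (4.26·0.4728 + 0.216·0.00734) / 4.476 = 0.4503 mg/L.

0.450 mg/L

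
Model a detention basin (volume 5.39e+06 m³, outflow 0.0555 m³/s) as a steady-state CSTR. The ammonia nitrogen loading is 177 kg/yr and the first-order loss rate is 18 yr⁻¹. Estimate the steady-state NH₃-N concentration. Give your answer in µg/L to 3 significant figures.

1.79 µg/L

Outflow Q = 0.0555 m³/s × 3.156e+07 s/yr = 1.751e+06 m³/yr.
Steady-state CSTR mass balance: W = Q·C + k·V·C, so C = W/(Q + kV).
Q + kV = 1.751e+06 + 18·5.39e+06 = 9.877e+07 m³/yr.
C = 177/9.877e+07 = 1.792e-06 kg/m³ = 0.001792 mg/L = 1.792 µg/L.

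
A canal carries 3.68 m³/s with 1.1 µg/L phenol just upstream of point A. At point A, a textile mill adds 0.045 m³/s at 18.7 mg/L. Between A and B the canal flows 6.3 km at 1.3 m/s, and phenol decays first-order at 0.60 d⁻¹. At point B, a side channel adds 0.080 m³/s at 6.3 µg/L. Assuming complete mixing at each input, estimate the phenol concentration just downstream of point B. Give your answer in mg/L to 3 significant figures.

1.1 µg/L = 0.0011 mg/L.
After input A: C = (3.68·0.0011 + 0.045·18.7) / 3.725 = 0.227 mg/L.
Over the 6.3 km reach to input B (t = 4846 s = 0.05609 d), decay gives C = 0.227·exp(−0.60·0.05609) = 0.2195 mg/L.
6.3 µg/L = 0.0063 mg/L.
After input B: C = (3.725·0.2195 + 0.08·0.0063) / 3.805 = 0.215 mg/L.

0.215 mg/L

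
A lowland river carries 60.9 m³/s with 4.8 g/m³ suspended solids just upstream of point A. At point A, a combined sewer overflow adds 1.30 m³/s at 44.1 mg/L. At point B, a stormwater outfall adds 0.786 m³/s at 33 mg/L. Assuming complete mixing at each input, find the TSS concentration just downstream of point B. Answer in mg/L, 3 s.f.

5.96 mg/L

After input A: C = (60.9·4.8 + 1.3·44.1) / 62.2 = 5.621 mg/L.
After input B: C = (62.2·5.621 + 0.786·33) / 62.99 = 5.963 mg/L.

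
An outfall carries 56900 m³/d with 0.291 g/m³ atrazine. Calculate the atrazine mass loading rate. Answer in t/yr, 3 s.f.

6.05 t/yr

56900 m³/d = 0.6586 m³/s.
Mass flux = Q·C = 0.6586 m³/s × 0.291 g/m³ = 0.1916 g/s.
= 0.1916 g/s × 31.56 = 6.048 t/yr.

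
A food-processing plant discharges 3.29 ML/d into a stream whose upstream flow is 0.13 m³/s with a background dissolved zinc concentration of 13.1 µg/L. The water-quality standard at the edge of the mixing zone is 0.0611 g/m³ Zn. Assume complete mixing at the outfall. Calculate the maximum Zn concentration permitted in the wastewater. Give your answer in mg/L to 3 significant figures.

0.225 mg/L

3.29 ML/d = 0.03808 m³/s.
13.1 µg/L = 0.0131 mg/L.
Mass balance: 0.0611·0.1681 = 0.03808·Cₑ + 0.13·0.0131.
Cₑ = (0.01027 − 0.001703) / 0.03808 = 0.225 mg/L.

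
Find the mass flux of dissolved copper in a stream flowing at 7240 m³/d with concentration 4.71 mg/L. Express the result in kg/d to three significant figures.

34.1 kg/d

7240 m³/d = 0.0838 m³/s.
Mass flux = Q·C = 0.0838 m³/s × 4.71 g/m³ = 0.3947 g/s.
= 0.3947 g/s × 86.4 = 34.1 kg/d.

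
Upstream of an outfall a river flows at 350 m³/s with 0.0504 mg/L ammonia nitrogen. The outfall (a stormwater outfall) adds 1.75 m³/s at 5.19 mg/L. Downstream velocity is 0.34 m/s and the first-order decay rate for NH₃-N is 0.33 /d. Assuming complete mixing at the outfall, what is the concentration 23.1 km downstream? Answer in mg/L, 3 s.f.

After complete mixing, C₀ = (1.75·5.19 + 350·0.0504) / 351.8 = 0.07597 mg/L.
Travel time t = 2.31e+04 m / 0.34 m/s = 6.794e+04 s = 0.7864 d.
C = 0.07597·exp(−0.33·0.7864) = 0.07597·0.7714 = 0.05861 mg/L.

0.0586 mg/L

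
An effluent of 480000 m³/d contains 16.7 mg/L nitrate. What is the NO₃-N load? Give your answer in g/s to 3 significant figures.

480000 m³/d = 5.556 m³/s.
Mass flux = Q·C = 5.556 m³/s × 16.7 g/m³ = 92.78 g/s.

92.8 g/s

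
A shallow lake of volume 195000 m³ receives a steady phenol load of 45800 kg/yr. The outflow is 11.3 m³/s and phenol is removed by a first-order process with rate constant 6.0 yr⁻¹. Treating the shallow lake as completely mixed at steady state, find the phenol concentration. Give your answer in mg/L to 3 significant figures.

0.128 mg/L

Outflow Q = 11.3 m³/s × 3.156e+07 s/yr = 3.566e+08 m³/yr.
Steady-state CSTR mass balance: W = Q·C + k·V·C, so C = W/(Q + kV).
Q + kV = 3.566e+08 + 6.0·195000 = 3.578e+08 m³/yr.
C = 45800/3.578e+08 = 0.000128 kg/m³ = 0.128 mg/L.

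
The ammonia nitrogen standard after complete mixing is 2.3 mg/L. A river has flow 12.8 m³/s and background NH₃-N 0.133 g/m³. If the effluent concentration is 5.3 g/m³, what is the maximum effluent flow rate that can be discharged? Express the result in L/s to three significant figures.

9250 L/s

Mass balance at complete mixing: C_std·(Q_w + Q_r) = Q_w·C_e + Q_r·C_b.
Rearranging, Q_w = Q_r·(C_std − C_b)/(C_e − C_std) = 12.8·(2.3 − 0.133) / (5.3 − 2.3) = 9.246 m³/s.
= 9246 L/s.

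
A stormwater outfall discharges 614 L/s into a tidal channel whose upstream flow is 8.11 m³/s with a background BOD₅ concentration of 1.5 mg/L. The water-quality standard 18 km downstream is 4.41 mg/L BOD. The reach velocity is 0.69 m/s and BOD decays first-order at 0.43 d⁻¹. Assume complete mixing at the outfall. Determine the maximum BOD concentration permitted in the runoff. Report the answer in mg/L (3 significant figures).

51.5 mg/L

614 L/s = 0.614 m³/s.
Travel time to the compliance point: t = 1.8e+04/0.69 = 2.609e+04 s = 0.3019 d; decay factor exp(−0.43·0.3019) = 0.8782.
So the concentration just after mixing may be at most 4.41/0.8782 = 5.021 mg/L.
Mass balance: 5.021·8.724 = 0.614·Cₑ + 8.11·1.5.
Cₑ = (43.81 − 12.16) / 0.614 = 51.53 mg/L.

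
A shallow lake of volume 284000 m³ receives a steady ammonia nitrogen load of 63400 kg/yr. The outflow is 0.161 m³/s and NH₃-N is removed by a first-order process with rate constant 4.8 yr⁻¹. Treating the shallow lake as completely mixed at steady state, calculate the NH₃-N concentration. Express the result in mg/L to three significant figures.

9.84 mg/L

Outflow Q = 0.161 m³/s × 3.156e+07 s/yr = 5.081e+06 m³/yr.
Steady-state CSTR mass balance: W = Q·C + k·V·C, so C = W/(Q + kV).
Q + kV = 5.081e+06 + 4.8·284000 = 6.444e+06 m³/yr.
C = 63400/6.444e+06 = 0.009839 kg/m³ = 9.839 mg/L.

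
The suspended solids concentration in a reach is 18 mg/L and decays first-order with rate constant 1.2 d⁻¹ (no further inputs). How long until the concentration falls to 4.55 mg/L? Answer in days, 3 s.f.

t = ln(C₀/C)/k = ln(18/4.55)/1.2 = 1.375/1.2 = 1.146 d.

1.15 d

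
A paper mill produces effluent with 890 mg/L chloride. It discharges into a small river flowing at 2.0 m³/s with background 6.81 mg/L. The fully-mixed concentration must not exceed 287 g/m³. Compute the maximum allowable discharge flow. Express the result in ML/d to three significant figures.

80.3 ML/d

Mass balance at complete mixing: C_std·(Q_w + Q_r) = Q_w·C_e + Q_r·C_b.
Rearranging, Q_w = Q_r·(C_std − C_b)/(C_e − C_std) = 2.0·(287 − 6.81) / (890 − 287) = 0.9293 m³/s.
= 80.29 ML/d.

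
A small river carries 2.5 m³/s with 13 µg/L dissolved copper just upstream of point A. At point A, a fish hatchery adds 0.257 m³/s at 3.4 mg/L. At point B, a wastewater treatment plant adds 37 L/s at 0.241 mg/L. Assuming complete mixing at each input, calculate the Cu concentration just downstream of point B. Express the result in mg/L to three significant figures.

13 µg/L = 0.013 mg/L.
After input A: C = (2.5·0.013 + 0.257·3.4) / 2.757 = 0.3287 mg/L.
37 L/s = 0.037 m³/s.
After input B: C = (2.757·0.3287 + 0.037·0.241) / 2.794 = 0.3276 mg/L.

0.328 mg/L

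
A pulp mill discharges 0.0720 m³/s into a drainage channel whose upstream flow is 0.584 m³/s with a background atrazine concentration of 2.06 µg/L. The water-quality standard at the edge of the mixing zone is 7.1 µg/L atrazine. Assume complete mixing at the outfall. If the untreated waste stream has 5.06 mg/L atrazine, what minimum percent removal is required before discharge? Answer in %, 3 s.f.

99.1 %

2.06 µg/L = 0.00206 mg/L.
7.1 µg/L = 0.0071 mg/L.
Mass balance: 0.0071·0.656 = 0.072·Cₑ + 0.584·0.00206.
Cₑ = (0.004658 − 0.001203) / 0.072 = 0.04798 mg/L.
Required removal = 1 − 0.04798/5.06 = 99.05 %.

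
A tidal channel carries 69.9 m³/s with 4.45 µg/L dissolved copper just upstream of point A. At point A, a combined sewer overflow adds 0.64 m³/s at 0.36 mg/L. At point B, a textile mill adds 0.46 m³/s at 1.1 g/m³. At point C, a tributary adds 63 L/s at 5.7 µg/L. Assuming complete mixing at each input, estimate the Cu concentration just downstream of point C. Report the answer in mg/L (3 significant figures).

0.0147 mg/L

4.45 µg/L = 0.00445 mg/L.
After input A: C = (69.9·0.00445 + 0.64·0.36) / 70.54 = 0.007676 mg/L.
After input B: C = (70.54·0.007676 + 0.46·1.1) / 71 = 0.01475 mg/L.
63 L/s = 0.063 m³/s.
5.7 µg/L = 0.0057 mg/L.
After input C: C = (71·0.01475 + 0.063·0.0057) / 71.06 = 0.01474 mg/L.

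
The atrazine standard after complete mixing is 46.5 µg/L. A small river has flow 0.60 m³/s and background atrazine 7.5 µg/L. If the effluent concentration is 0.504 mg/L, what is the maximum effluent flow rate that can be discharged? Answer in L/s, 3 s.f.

51.1 L/s

7.5 µg/L = 0.0075 mg/L.
46.5 µg/L = 0.0465 mg/L.
Mass balance at complete mixing: C_std·(Q_w + Q_r) = Q_w·C_e + Q_r·C_b.
Rearranging, Q_w = Q_r·(C_std − C_b)/(C_e − C_std) = 0.60·(0.0465 − 0.0075) / (0.504 − 0.0465) = 0.05115 m³/s.
= 51.15 L/s.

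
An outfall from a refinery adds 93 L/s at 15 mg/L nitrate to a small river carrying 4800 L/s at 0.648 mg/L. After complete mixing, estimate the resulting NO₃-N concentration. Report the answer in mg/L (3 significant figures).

0.921 mg/L

93 L/s = 0.093 m³/s.
4800 L/s = 4.8 m³/s.
Flow-weighted mixing gives C = (0.093·15 + 4.8·0.648) / (0.093 + 4.8) = 4.505/4.893 = 0.9208 mg/L.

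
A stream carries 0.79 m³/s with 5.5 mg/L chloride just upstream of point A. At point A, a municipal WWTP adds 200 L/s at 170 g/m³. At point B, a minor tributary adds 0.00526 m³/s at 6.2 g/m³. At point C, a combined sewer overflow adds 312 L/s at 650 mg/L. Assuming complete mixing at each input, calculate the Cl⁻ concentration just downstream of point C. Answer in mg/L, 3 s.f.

200 L/s = 0.2 m³/s.
After input A: C = (0.79·5.5 + 0.2·170) / 0.99 = 38.73 mg/L.
After input B: C = (0.99·38.73 + 0.00526·6.2) / 0.9953 = 38.56 mg/L.
312 L/s = 0.312 m³/s.
After input C: C = (0.9953·38.56 + 0.312·650) / 1.307 = 184.5 mg/L.

184 mg/L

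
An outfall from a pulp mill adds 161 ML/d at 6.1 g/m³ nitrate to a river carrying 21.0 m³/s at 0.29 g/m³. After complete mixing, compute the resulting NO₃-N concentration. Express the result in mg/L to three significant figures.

161 ML/d = 1.863 m³/s.
Conservation of mass across the mixing zone: C = (1.863·6.1 + 21·0.29) / (1.863 + 21) = 17.46/22.86 = 0.7635 mg/L.

0.764 mg/L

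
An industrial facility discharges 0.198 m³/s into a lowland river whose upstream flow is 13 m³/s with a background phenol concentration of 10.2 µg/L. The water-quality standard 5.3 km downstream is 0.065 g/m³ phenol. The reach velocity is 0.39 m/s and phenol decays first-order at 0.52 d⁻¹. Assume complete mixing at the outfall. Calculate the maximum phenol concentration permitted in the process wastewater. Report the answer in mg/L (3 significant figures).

10.2 µg/L = 0.0102 mg/L.
Travel time to the compliance point: t = 5300/0.39 = 1.359e+04 s = 0.1573 d; decay factor exp(−0.52·0.1573) = 0.9215.
So the concentration just after mixing may be at most 0.065/0.9215 = 0.07054 mg/L.
Mass balance: 0.07054·13.2 = 0.198·Cₑ + 13·0.0102.
Cₑ = (0.931 − 0.1326) / 0.198 = 4.032 mg/L.

4.03 mg/L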